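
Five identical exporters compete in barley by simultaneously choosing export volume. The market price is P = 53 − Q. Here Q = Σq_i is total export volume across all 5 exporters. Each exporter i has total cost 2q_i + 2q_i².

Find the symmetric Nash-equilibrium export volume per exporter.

A representative exporter's profit is π_i = q_i(53 − Q) − 2q_i − 2q_i², with Q = q_i + Σ_{j≠i} q_j.
First-order condition: 51 − 6q_i − Σ_{j≠i} q_j = 0.
Imposing symmetry (q_j = q for all j) turns Σ_{j≠i} q_j into 4q, so 51 = 10q and q = 5.1.

5.1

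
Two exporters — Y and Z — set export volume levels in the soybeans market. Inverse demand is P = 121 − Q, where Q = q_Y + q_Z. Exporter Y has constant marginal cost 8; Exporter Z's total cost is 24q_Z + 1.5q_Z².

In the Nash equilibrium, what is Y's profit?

Exporter Y's profit: π = q_Y(121 − (q_Y + q_Z)) − 8q_Y.
∂π/∂q_Y = 113 − 2q_Y − q_Z = 0, so q_Y = 56.5 − 0.5q_Z.
For Z: ∂π/∂q_Z = 97 − 5q_Z − q_Y = 0 ⇒ q_Z = 19.4 − 0.2q_Y.
Solving the two reaction functions simultaneously: (1 − (−0.5)(−0.2))q_Y = 56.5 − 0.5·19.4, so 0.9q_Y = 46.8 and q_Y = 52.
Then q_Z = 19.4 − 0.2·52 = 9.
Price P = 121 − 61 = 60.
Y's profit: (60 − 8)·52 = 2704.

2704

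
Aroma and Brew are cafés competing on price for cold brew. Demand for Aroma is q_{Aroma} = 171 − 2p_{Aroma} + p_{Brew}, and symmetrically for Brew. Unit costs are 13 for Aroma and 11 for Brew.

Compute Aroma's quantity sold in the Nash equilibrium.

104.8

Aroma's profit: π = (p_{Aroma} − 13)(171 − 2p_{Aroma} + p_{Brew}).
∂π/∂p_{Aroma} = 197 − 4p_{Aroma} + p_{Brew} = 0 ⇒ p_{Aroma} = 49.25 + 0.25p_{Brew}.
Similarly p_{Brew} = 48.25 + 0.25p_{Aroma}.
Solving the two reaction functions simultaneously: (1 − (0.25)(0.25))p_{Aroma} = 49.25 + 0.25·48.25, so 0.9375p_{Aroma} = 61.3125 and p_{Aroma} = 65.4.
Then p_{Brew} = 48.25 + 0.25·65.4 = 64.6.
q_{Aroma} = 171 − 2·65.4 + 64.6 = 104.8.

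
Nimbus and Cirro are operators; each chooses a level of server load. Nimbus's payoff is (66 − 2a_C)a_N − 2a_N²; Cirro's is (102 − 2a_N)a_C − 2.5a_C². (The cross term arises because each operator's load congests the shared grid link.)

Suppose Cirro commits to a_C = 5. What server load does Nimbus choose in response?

Expanding Nimbus's payoff: 66a_N − 2a_Ca_N − 2a_N².
∂π/∂a_N = 66 − 2a_C − 4a_N = 0, so a_N = 16.5 − 0.5a_C.
At a_C = 5: a_N = 16.5 − 0.5·5 = 14.

14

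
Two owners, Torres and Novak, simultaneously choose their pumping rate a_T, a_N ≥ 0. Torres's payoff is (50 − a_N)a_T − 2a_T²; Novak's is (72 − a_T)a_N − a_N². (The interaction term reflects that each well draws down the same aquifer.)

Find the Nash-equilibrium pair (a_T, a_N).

Expanding Torres's payoff: 50a_T − a_Na_T − 2a_T².
∂π/∂a_T = 50 − a_N − 4a_T = 0, so a_T = 12.5 − 0.25a_N.
Likewise for Novak: a_N = 36 − 0.5a_T.
Plugging a_N into Torres's best response: a_T = 12.5 − 0.25(36 − 0.5a_T) ⇒ 0.875a_T = 3.5, so a_T = 4.
Then a_N = 36 − 0.5·4 = 34.

4, 34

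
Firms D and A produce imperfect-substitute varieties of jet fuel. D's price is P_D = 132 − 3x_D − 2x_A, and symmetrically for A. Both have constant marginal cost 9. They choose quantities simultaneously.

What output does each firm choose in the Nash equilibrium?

15.375

Firm D's profit: π = x_D(132 − 3x_D − 2x_A) − 9x_D.
∂π/∂x_D = 123 − 6x_D − 2x_A = 0 ⇒ x_D = 20.5 − (1/3)x_A.
Setting x_D = x_A in the reaction function: x_D = 20.5 − (1/3)x_D, so x_D = 20.5 / (4/3) = 15.375.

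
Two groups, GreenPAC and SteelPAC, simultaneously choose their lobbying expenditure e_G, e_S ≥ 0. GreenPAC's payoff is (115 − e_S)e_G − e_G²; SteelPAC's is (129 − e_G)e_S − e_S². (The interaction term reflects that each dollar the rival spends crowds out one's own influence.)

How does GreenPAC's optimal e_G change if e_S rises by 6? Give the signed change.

Expanding GreenPAC's payoff: 115e_G − e_Se_G − e_G².
∂π/∂e_G = 115 − e_S − 2e_G = 0, so e_G = 57.5 − 0.5e_S.
The reaction-function slope is −0.5, so a 6-unit rise in e_S moves e_G by −0.5 × 6 = −3. GreenPAC's best response falls — the actions are strategic substitutes.

-3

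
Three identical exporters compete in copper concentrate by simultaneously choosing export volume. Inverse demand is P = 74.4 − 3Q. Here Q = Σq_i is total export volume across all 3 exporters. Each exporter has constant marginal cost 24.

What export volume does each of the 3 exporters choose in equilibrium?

4.2

A representative exporter's profit is π_i = q_i(74.4 − 3Q) − 24q_i, with Q = q_i + Σ_{j≠i} q_j.
First-order condition: 50.4 − 6q_i − 3Σ_{j≠i} q_j = 0.
In a symmetric equilibrium every exporter chooses the same q, so Σ_{j≠i} q_j = 2q. The condition becomes 50.4 − 12q = 0, giving q = 50.4/12 = 4.2.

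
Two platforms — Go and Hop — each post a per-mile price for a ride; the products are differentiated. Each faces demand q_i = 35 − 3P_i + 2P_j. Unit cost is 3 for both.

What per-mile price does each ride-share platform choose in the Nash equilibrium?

Go's profit: π = (P_{Go} − 3)(35 − 3P_{Go} + 2P_{Hop}).
∂π/∂P_{Go} = 44 − 6P_{Go} + 2P_{Hop} = 0 ⇒ P_{Go} = 22/3 + (1/3)P_{Hop}.
By symmetry P_{Hop} = P_{Go}; substituting into the reaction function, (2/3)P_{Go} = 22/3 and P_{Go} = 11.

11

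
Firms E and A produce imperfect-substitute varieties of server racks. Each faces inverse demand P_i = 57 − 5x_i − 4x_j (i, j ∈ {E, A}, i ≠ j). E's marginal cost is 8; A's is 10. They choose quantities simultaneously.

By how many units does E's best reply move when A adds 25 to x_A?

-10

Firm E's profit: π = x_E(57 − 5x_E − 4x_A) − 8x_E.
∂π/∂x_E = 49 − 10x_E − 4x_A = 0 ⇒ x_E = 4.9 − 0.4x_A.
The reaction-function slope is −0.4, so a 25-unit rise in x_A moves x_E by −0.4 × 25 = −10. E's best response falls — the actions are strategic substitutes.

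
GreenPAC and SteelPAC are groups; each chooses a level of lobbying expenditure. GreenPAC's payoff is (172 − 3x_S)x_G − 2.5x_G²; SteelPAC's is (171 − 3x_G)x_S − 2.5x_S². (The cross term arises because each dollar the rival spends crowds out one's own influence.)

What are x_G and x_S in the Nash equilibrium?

Expanding GreenPAC's payoff: 172x_G − 3x_Sx_G − 2.5x_G².
∂π/∂x_G = 172 − 3x_S − 5x_G = 0, so x_G = 34.4 − 0.6x_S.
Likewise for SteelPAC: x_S = 34.2 − 0.6x_G.
Solving the two reaction functions simultaneously: (1 − (−0.6)(−0.6))x_G = 34.4 − 0.6·34.2, so 0.64x_G = 13.88 and x_G = 21.6875.
Then x_S = 34.2 − 0.6·21.6875 = 21.1875.

21.6875, 21.1875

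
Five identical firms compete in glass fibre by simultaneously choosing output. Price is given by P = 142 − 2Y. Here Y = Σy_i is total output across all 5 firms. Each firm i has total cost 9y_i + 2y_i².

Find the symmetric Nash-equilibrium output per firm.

A representative firm's profit is π_i = y_i(142 − 2Y) − 9y_i − 2y_i², with Y = y_i + Σ_{j≠i} y_j.
First-order condition: 133 − 8y_i − 2Σ_{j≠i} y_j = 0.
In a symmetric equilibrium every firm chooses the same y, so Σ_{j≠i} y_j = 4y. The condition becomes 133 − 16y = 0, giving y = 133/16 = 8.3125.

8.3125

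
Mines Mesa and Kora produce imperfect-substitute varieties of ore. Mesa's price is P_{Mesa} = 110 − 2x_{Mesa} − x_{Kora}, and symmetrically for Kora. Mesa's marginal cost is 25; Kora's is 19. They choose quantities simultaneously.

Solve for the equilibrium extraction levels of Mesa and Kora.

16.6, 18.6

Mine Mesa's profit: π = x_{Mesa}(110 − 2x_{Mesa} − x_{Kora}) − 25x_{Mesa}.
∂π/∂x_{Mesa} = 85 − 4x_{Mesa} − x_{Kora} = 0 ⇒ x_{Mesa} = 21.25 − 0.25x_{Kora}.
Similarly x_{Kora} = 22.75 − 0.25x_{Mesa}.
Solving the two reaction functions simultaneously: (1 − (−0.25)(−0.25))x_{Mesa} = 21.25 − 0.25·22.75, so 0.9375x_{Mesa} = 15.5625 and x_{Mesa} = 16.6.
Then x_{Kora} = 22.75 − 0.25·16.6 = 18.6.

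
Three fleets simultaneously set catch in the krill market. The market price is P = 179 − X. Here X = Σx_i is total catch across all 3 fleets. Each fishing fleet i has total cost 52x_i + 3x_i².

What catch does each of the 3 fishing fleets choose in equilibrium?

A representative fishing fleet's profit is π_i = x_i(179 − X) − 52x_i − 3x_i², with X = x_i + Σ_{j≠i} x_j.
First-order condition: 127 − 8x_i − Σ_{j≠i} x_j = 0.
Imposing symmetry (x_j = x for all j) turns Σ_{j≠i} x_j into 2x, so 127 = 10x and x = 12.7.

12.7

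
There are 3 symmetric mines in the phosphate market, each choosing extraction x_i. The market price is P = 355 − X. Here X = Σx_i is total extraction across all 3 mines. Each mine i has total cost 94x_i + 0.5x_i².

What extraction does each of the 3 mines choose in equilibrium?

A representative mine's profit is π_i = x_i(355 − X) − 94x_i − 0.5x_i², with X = x_i + Σ_{j≠i} x_j.
First-order condition: 261 − 3x_i − Σ_{j≠i} x_j = 0.
In a symmetric equilibrium every mine chooses the same x, so Σ_{j≠i} x_j = 2x. The condition becomes 261 − 5x = 0, giving x = 261/5 = 52.2.

52.2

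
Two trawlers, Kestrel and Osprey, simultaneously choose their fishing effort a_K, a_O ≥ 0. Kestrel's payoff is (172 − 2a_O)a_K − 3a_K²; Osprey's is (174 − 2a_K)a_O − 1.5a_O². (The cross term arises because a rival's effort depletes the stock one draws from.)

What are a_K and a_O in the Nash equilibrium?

12, 50

Expanding Kestrel's payoff: 172a_K − 2a_Oa_K − 3a_K².
∂π/∂a_K = 172 − 2a_O − 6a_K = 0, so a_K = 86/3 − (1/3)a_O.
Likewise for Osprey: a_O = 58 − (2/3)a_K.
Plugging a_O into Kestrel's best response: a_K = 86/3 − (1/3)(58 − (2/3)a_K) ⇒ (7/9)a_K = 28/3, so a_K = 12.
Then a_O = 58 − (2/3)·12 = 50.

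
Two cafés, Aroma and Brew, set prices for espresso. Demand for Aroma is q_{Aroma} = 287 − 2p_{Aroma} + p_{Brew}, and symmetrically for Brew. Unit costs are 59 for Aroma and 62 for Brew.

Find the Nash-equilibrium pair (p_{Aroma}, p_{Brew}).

Aroma's profit: π = (p_{Aroma} − 59)(287 − 2p_{Aroma} + p_{Brew}).
∂π/∂p_{Aroma} = 405 − 4p_{Aroma} + p_{Brew} = 0 ⇒ p_{Aroma} = 101.25 + 0.25p_{Brew}.
Similarly p_{Brew} = 102.75 + 0.25p_{Aroma}.
Solving the two reaction functions simultaneously: (1 − (0.25)(0.25))p_{Aroma} = 101.25 + 0.25·102.75, so 0.9375p_{Aroma} = 126.9375 and p_{Aroma} = 135.4.
Then p_{Brew} = 102.75 + 0.25·135.4 = 136.6.

135.4, 136.6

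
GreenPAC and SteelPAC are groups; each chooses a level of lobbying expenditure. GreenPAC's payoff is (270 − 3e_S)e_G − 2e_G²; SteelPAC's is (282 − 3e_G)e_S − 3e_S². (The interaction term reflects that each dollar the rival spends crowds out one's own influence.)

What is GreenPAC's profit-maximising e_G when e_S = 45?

33.75

Expanding GreenPAC's payoff: 270e_G − 3e_Se_G − 2e_G².
∂π/∂e_G = 270 − 3e_S − 4e_G = 0, so e_G = 67.5 − 0.75e_S.
At e_S = 45: e_G = 67.5 − 0.75·45 = 33.75.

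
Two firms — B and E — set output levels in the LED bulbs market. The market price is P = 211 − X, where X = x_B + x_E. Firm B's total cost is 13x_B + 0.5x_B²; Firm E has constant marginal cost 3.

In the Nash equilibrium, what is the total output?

Firm B's profit: π = x_B(211 − (x_B + x_E)) − 13x_B − 0.5x_B².
∂π/∂x_B = 198 − 3x_B − x_E = 0, so x_B = 66 − (1/3)x_E.
For E: ∂π/∂x_E = 208 − 2x_E − x_B = 0 ⇒ x_E = 104 − 0.5x_B.
Plugging x_E into B's best response: x_B = 66 − (1/3)(104 − 0.5x_B) ⇒ (5/6)x_B = 94/3, so x_B = 37.6.
Then x_E = 104 − 0.5·37.6 = 85.2.
Total output: 37.6 + 85.2 = 122.8.

122.8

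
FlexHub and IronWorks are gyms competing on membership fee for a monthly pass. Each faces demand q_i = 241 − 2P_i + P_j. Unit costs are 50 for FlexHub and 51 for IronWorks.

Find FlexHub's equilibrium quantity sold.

FlexHub's profit: π = (P_{FlexHub} − 50)(241 − 2P_{FlexHub} + P_{IronWorks}).
∂π/∂P_{FlexHub} = 341 − 4P_{FlexHub} + P_{IronWorks} = 0 ⇒ P_{FlexHub} = 85.25 + 0.25P_{IronWorks}.
Similarly P_{IronWorks} = 85.75 + 0.25P_{FlexHub}.
Solving the two reaction functions simultaneously: (1 − (0.25)(0.25))P_{FlexHub} = 85.25 + 0.25·85.75, so 0.9375P_{FlexHub} = 106.6875 and P_{FlexHub} = 113.8.
Then P_{IronWorks} = 85.75 + 0.25·113.8 = 114.2.
q_{FlexHub} = 241 − 2·113.8 + 114.2 = 127.6.

127.6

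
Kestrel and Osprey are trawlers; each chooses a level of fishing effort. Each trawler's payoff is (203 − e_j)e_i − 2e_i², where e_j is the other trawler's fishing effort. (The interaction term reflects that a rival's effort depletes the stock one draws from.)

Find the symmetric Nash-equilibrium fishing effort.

Kestrel's payoff is (203 − e_O)e_K − 2e_K².
∂π/∂e_K = 203 − e_O − 4e_K = 0, so e_K = 50.75 − 0.25e_O.
By symmetry e_O = e_K; substituting into the reaction function, 1.25e_K = 50.75 and e_K = 40.6.

40.6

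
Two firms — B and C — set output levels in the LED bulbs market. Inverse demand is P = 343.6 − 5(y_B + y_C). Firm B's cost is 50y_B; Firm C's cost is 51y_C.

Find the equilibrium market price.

Firm B's profit: π = y_B(343.6 − 5(y_B + y_C)) − 50y_B.
∂π/∂y_B = 293.6 − 10y_B − 5y_C = 0, so y_B = 29.36 − 0.5y_C.
By the same steps for C: y_C = 29.26 − 0.5y_B.
Plugging y_C into B's best response: y_B = 29.36 − 0.5(29.26 − 0.5y_B) ⇒ 0.75y_B = 14.73, so y_B = 19.64.
Then y_C = 29.26 − 0.5·19.64 = 19.44.
Equilibrium price: P = 343.6 − 5·39.08 = 148.2.

148.2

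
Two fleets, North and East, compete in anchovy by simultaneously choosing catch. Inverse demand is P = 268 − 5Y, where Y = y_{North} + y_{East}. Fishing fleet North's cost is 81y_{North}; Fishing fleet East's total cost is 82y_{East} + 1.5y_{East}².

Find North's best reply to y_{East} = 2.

Fishing fleet North's profit: π = y_{North}(268 − 5(y_{North} + y_{East})) − 81y_{North}.
∂π/∂y_{North} = 187 − 10y_{North} − 5y_{East} = 0, so y_{North} = 18.7 − 0.5y_{East}.
At y_{East} = 2: y_{North} = 18.7 − 0.5·2 = 17.7.

17.7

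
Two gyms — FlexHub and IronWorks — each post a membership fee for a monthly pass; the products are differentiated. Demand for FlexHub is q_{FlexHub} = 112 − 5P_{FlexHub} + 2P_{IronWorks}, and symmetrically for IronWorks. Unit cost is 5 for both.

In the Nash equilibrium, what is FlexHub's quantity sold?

FlexHub's profit: π = (P_{FlexHub} − 5)(112 − 5P_{FlexHub} + 2P_{IronWorks}).
∂π/∂P_{FlexHub} = 137 − 10P_{FlexHub} + 2P_{IronWorks} = 0 ⇒ P_{FlexHub} = 13.7 + 0.2P_{IronWorks}.
By symmetry P_{IronWorks} = P_{FlexHub}; substituting into the reaction function, 0.8P_{FlexHub} = 13.7 and P_{FlexHub} = 17.125.
q_{FlexHub} = 112 − 5·17.125 + 2·17.125 = 60.625.

60.625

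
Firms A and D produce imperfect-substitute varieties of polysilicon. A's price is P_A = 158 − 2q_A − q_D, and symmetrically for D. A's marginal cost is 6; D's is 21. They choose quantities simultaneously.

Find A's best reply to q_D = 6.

36.5

Firm A's profit: π = q_A(158 − 2q_A − q_D) − 6q_A.
∂π/∂q_A = 152 − 4q_A − q_D = 0 ⇒ q_A = 38 − 0.25q_D.
At q_D = 6: q_A = 38 − 0.25·6 = 36.5.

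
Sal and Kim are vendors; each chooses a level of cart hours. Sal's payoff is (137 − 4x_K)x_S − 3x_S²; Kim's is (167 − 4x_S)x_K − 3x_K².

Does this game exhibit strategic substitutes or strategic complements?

Expanding Sal's payoff: 137x_S − 4x_Kx_S − 3x_S².
∂π/∂x_S = 137 − 4x_K − 6x_S = 0, so x_S = 137/6 − (2/3)x_K.
The best-response slope dx_S/dx_K = −2/3 < 0: the reaction function is downward-sloping, so the choices are strategic substitutes.

strategic substitutes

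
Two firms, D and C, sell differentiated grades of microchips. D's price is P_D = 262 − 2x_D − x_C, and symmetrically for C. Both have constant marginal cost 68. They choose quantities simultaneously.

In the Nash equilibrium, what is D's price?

Firm D's profit: π = x_D(262 − 2x_D − x_C) − 68x_D.
∂π/∂x_D = 194 − 4x_D − x_C = 0 ⇒ x_D = 48.5 − 0.25x_C.
The game is symmetric, so in equilibrium x_C = x_D: the reaction function gives 1.25x_D = 48.5, hence x_D = 38.8.
P_D = 262 − 2·38.8 − 38.8 = 145.6.

145.6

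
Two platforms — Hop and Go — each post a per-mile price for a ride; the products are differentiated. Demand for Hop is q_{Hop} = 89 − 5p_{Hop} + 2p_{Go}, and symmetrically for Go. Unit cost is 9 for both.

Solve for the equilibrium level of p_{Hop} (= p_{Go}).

16.75

Hop's profit: π = (p_{Hop} − 9)(89 − 5p_{Hop} + 2p_{Go}).
∂π/∂p_{Hop} = 134 − 10p_{Hop} + 2p_{Go} = 0 ⇒ p_{Hop} = 13.4 + 0.2p_{Go}.
Setting p_{Hop} = p_{Go} in the reaction function: p_{Hop} = 13.4 + 0.2p_{Hop}, so p_{Hop} = 13.4 / 0.8 = 16.75.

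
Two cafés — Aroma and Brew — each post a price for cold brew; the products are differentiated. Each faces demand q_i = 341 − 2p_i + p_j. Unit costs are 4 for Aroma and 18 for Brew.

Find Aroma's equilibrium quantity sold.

228.4

Aroma's profit: π = (p_{Aroma} − 4)(341 − 2p_{Aroma} + p_{Brew}).
∂π/∂p_{Aroma} = 349 − 4p_{Aroma} + p_{Brew} = 0 ⇒ p_{Aroma} = 87.25 + 0.25p_{Brew}.
Similarly p_{Brew} = 94.25 + 0.25p_{Aroma}.
Plugging p_{Brew} into Aroma's best response: p_{Aroma} = 87.25 + 0.25(94.25 + 0.25p_{Aroma}) ⇒ 0.9375p_{Aroma} = 110.8125, so p_{Aroma} = 118.2.
Then p_{Brew} = 94.25 + 0.25·118.2 = 123.8.
q_{Aroma} = 341 − 2·118.2 + 123.8 = 228.4.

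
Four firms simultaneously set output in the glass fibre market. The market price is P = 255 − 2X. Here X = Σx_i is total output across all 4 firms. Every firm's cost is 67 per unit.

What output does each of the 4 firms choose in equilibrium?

A representative firm's profit is π_i = x_i(255 − 2X) − 67x_i, with X = x_i + Σ_{j≠i} x_j.
First-order condition: 188 − 4x_i − 2Σ_{j≠i} x_j = 0.
Imposing symmetry (x_j = x for all j) turns Σ_{j≠i} x_j into 3x, so 188 = 10x and x = 18.8.

18.8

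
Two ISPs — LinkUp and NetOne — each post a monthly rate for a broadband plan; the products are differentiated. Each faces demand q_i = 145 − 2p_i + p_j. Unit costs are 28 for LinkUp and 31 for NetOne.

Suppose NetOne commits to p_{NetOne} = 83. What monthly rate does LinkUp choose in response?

LinkUp's profit: π = (p_{LinkUp} − 28)(145 − 2p_{LinkUp} + p_{NetOne}).
∂π/∂p_{LinkUp} = 201 − 4p_{LinkUp} + p_{NetOne} = 0 ⇒ p_{LinkUp} = 50.25 + 0.25p_{NetOne}.
At p_{NetOne} = 83: p_{LinkUp} = 50.25 + 0.25·83 = 71.

71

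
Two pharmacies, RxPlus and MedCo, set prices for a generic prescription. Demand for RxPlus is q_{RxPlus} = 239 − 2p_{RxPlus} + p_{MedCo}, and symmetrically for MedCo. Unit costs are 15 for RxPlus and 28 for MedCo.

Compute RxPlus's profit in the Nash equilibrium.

RxPlus's profit: π = (p_{RxPlus} − 15)(239 − 2p_{RxPlus} + p_{MedCo}).
∂π/∂p_{RxPlus} = 269 − 4p_{RxPlus} + p_{MedCo} = 0 ⇒ p_{RxPlus} = 67.25 + 0.25p_{MedCo}.
Similarly p_{MedCo} = 73.75 + 0.25p_{RxPlus}.
Plugging p_{MedCo} into RxPlus's best response: p_{RxPlus} = 67.25 + 0.25(73.75 + 0.25p_{RxPlus}) ⇒ 0.9375p_{RxPlus} = 85.6875, so p_{RxPlus} = 91.4.
Then p_{MedCo} = 73.75 + 0.25·91.4 = 96.6.
q_{RxPlus} = 239 − 2·91.4 + 96.6 = 152.8.
Profit = (91.4 − 15)·152.8 = 11673.92.

11673.92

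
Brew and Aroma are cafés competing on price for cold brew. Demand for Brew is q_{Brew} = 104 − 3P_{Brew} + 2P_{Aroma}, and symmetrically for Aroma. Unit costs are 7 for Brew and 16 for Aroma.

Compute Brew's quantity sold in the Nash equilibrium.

77.8125

Brew's profit: π = (P_{Brew} − 7)(104 − 3P_{Brew} + 2P_{Aroma}).
∂π/∂P_{Brew} = 125 − 6P_{Brew} + 2P_{Aroma} = 0 ⇒ P_{Brew} = 125/6 + (1/3)P_{Aroma}.
Similarly P_{Aroma} = 76/3 + (1/3)P_{Brew}.
Substituting the second reaction function into the first: P_{Brew} = 125/6 + (1/3)(76/3 + (1/3)P_{Brew}), which gives (8/9)P_{Brew} = 527/18 ⇒ P_{Brew} = 32.9375.
Then P_{Aroma} = 76/3 + (1/3)·32.9375 = 36.3125.
q_{Brew} = 104 − 3·32.9375 + 2·36.3125 = 77.8125.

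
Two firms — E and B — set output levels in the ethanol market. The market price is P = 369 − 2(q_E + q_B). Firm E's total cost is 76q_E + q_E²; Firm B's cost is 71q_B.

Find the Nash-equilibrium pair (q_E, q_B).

28.8, 60.1

Firm E's profit: π = q_E(369 − 2(q_E + q_B)) − 76q_E − q_E².
∂π/∂q_E = 293 − 6q_E − 2q_B = 0, so q_E = 293/6 − (1/3)q_B.
For B: ∂π/∂q_B = 298 − 4q_B − 2q_E = 0 ⇒ q_B = 74.5 − 0.5q_E.
Solving the two reaction functions simultaneously: (1 − (−1/3)(−0.5))q_E = 293/6 − (1/3)·74.5, so (5/6)q_E = 24 and q_E = 28.8.
Then q_B = 74.5 − 0.5·28.8 = 60.1.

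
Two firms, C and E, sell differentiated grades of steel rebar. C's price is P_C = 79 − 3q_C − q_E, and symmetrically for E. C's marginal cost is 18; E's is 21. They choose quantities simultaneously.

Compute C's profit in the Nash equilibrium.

Firm C's profit: π = q_C(79 − 3q_C − q_E) − 18q_C.
∂π/∂q_C = 61 − 6q_C − q_E = 0 ⇒ q_C = 61/6 − (1/6)q_E.
Similarly q_E = 29/3 − (1/6)q_C.
Solving the two reaction functions simultaneously: (1 − (−1/6)(−1/6))q_C = 61/6 − (1/6)·(29/3), so (35/36)q_C = 77/9 and q_C = 8.8.
Then q_E = 29/3 − (1/6)·8.8 = 8.2.
P_C = 79 − 3·8.8 − 8.2 = 44.4.
Profit = (44.4 − 18)·8.8 = 232.32.

232.32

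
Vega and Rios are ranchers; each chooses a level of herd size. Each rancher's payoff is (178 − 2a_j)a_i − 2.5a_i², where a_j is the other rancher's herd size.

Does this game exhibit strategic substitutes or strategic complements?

strategic substitutes

Vega's payoff is (178 − 2a_R)a_V − 2.5a_V².
∂π/∂a_V = 178 − 2a_R − 5a_V = 0, so a_V = 35.6 − 0.4a_R.
The best-response slope da_V/da_R = −0.4 < 0: the reaction function is downward-sloping, so the choices are strategic substitutes.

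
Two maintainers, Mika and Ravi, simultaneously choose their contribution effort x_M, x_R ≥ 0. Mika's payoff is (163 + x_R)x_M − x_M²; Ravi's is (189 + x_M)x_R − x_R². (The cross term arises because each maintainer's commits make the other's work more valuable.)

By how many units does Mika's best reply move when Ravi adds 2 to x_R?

Expanding Mika's payoff: 163x_M + x_Rx_M − x_M².
∂π/∂x_M = 163 + x_R − 2x_M = 0, so x_M = 81.5 + 0.5x_R.
The reaction-function slope is 0.5, so a 2-unit rise in x_R moves x_M by 0.5 × 2 = 1. Mika's best response rises — the actions are strategic complements.

1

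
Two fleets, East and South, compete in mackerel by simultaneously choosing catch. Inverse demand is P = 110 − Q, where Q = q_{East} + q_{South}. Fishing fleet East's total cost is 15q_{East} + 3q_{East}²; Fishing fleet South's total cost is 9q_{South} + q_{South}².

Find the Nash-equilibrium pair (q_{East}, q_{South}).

9, 23

Fishing fleet East's profit: π = q_{East}(110 − (q_{East} + q_{South})) − 15q_{East} − 3q_{East}².
∂π/∂q_{East} = 95 − 8q_{East} − q_{South} = 0, so q_{East} = 11.875 − 0.125q_{South}.
For South: ∂π/∂q_{South} = 101 − 4q_{South} − q_{East} = 0 ⇒ q_{South} = 25.25 − 0.25q_{East}.
Plugging q_{South} into East's best response: q_{East} = 11.875 − 0.125(25.25 − 0.25q_{East}) ⇒ (31/32)q_{East} = 279/32, so q_{East} = 9.
Then q_{South} = 25.25 − 0.25·9 = 23.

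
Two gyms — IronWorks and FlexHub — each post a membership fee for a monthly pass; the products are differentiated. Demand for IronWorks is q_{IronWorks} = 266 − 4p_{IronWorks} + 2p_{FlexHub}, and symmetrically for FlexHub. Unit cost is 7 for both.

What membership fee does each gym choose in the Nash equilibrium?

IronWorks's profit: π = (p_{IronWorks} − 7)(266 − 4p_{IronWorks} + 2p_{FlexHub}).
∂π/∂p_{IronWorks} = 294 − 8p_{IronWorks} + 2p_{FlexHub} = 0 ⇒ p_{IronWorks} = 36.75 + 0.25p_{FlexHub}.
By symmetry p_{FlexHub} = p_{IronWorks}; substituting into the reaction function, 0.75p_{IronWorks} = 36.75 and p_{IronWorks} = 49.

49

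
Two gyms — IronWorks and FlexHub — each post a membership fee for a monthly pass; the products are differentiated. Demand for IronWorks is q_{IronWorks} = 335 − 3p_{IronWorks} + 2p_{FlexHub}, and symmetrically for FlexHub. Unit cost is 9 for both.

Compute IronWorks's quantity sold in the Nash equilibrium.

IronWorks's profit: π = (p_{IronWorks} − 9)(335 − 3p_{IronWorks} + 2p_{FlexHub}).
∂π/∂p_{IronWorks} = 362 − 6p_{IronWorks} + 2p_{FlexHub} = 0 ⇒ p_{IronWorks} = 181/3 + (1/3)p_{FlexHub}.
By symmetry p_{FlexHub} = p_{IronWorks}; substituting into the reaction function, (2/3)p_{IronWorks} = 181/3 and p_{IronWorks} = 90.5.
q_{IronWorks} = 335 − 3·90.5 + 2·90.5 = 244.5.

244.5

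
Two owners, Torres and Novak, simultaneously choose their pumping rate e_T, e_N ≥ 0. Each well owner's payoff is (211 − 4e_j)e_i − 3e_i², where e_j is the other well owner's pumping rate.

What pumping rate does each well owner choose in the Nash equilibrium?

21.1

Torres's payoff is (211 − 4e_N)e_T − 3e_T².
∂π/∂e_T = 211 − 4e_N − 6e_T = 0, so e_T = 211/6 − (2/3)e_N.
The game is symmetric, so in equilibrium e_N = e_T: the reaction function gives (5/3)e_T = 211/6, hence e_T = 21.1.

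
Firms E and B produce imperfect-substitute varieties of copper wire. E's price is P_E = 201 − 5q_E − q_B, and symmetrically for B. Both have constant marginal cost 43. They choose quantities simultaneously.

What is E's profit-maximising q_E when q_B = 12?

Firm E's profit: π = q_E(201 − 5q_E − q_B) − 43q_E.
∂π/∂q_E = 158 − 10q_E − q_B = 0 ⇒ q_E = 15.8 − 0.1q_B.
At q_B = 12: q_E = 15.8 − 0.1·12 = 14.6.

14.6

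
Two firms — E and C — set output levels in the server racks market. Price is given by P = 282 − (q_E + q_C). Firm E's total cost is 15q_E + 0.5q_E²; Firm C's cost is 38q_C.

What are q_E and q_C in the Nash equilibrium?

58, 93

Firm E's profit: π = q_E(282 − (q_E + q_C)) − 15q_E − 0.5q_E².
∂π/∂q_E = 267 − 3q_E − q_C = 0, so q_E = 89 − (1/3)q_C.
For C: ∂π/∂q_C = 244 − 2q_C − q_E = 0 ⇒ q_C = 122 − 0.5q_E.
Substituting the second reaction function into the first: q_E = 89 − (1/3)(122 − 0.5q_E), which gives (5/6)q_E = 145/3 ⇒ q_E = 58.
Then q_C = 122 − 0.5·58 = 93.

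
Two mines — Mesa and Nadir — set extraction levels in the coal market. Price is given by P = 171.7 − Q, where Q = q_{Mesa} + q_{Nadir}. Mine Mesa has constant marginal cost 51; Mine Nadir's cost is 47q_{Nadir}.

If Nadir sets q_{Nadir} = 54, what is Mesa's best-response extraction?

Mine Mesa's profit: π = q_{Mesa}(171.7 − (q_{Mesa} + q_{Nadir})) − 51q_{Mesa}.
∂π/∂q_{Mesa} = 120.7 − 2q_{Mesa} − q_{Nadir} = 0, so q_{Mesa} = 60.35 − 0.5q_{Nadir}.
At q_{Nadir} = 54: q_{Mesa} = 60.35 − 0.5·54 = 33.35.

33.35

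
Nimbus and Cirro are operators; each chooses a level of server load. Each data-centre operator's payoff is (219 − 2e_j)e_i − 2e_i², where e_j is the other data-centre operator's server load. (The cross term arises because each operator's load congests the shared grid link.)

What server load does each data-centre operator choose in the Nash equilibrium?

Nimbus's payoff is (219 − 2e_C)e_N − 2e_N².
∂π/∂e_N = 219 − 2e_C − 4e_N = 0, so e_N = 54.75 − 0.5e_C.
By symmetry e_C = e_N; substituting into the reaction function, 1.5e_N = 54.75 and e_N = 36.5.

36.5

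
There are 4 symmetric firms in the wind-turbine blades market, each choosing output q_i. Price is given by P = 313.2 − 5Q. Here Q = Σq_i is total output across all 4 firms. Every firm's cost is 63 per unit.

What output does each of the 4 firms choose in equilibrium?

A representative firm's profit is π_i = q_i(313.2 − 5Q) − 63q_i, with Q = q_i + Σ_{j≠i} q_j.
First-order condition: 250.2 − 10q_i − 5Σ_{j≠i} q_j = 0.
Imposing symmetry (q_j = q for all j) turns Σ_{j≠i} q_j into 3q, so 250.2 = 25q and q = 10.008.

10.008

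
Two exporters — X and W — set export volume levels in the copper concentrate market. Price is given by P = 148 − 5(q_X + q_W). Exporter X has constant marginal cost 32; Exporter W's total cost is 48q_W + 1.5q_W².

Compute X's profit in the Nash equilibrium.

460.8

Exporter X's profit: π = q_X(148 − 5(q_X + q_W)) − 32q_X.
∂π/∂q_X = 116 − 10q_X − 5q_W = 0, so q_X = 11.6 − 0.5q_W.
For W: ∂π/∂q_W = 100 − 13q_W − 5q_X = 0 ⇒ q_W = 100/13 − (5/13)q_X.
Solving the two reaction functions simultaneously: (1 − (−0.5)(−5/13))q_X = 11.6 − 0.5·(100/13), so (21/26)q_X = 504/65 and q_X = 9.6.
Then q_W = 100/13 − (5/13)·9.6 = 4.
Price P = 148 − 5·13.6 = 80.
X's profit: (80 − 32)·9.6 = 460.8.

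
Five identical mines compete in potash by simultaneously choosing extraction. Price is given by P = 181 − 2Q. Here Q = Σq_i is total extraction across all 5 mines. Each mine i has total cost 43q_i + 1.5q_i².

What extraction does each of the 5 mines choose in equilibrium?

9.2

A representative mine's profit is π_i = q_i(181 − 2Q) − 43q_i − 1.5q_i², with Q = q_i + Σ_{j≠i} q_j.
First-order condition: 138 − 7q_i − 2Σ_{j≠i} q_j = 0.
Imposing symmetry (q_j = q for all j) turns Σ_{j≠i} q_j into 4q, so 138 = 15q and q = 9.2.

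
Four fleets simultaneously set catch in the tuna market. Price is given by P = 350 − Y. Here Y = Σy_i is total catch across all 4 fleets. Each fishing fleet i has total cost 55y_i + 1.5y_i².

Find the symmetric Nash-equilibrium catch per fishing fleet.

A representative fishing fleet's profit is π_i = y_i(350 − Y) − 55y_i − 1.5y_i², with Y = y_i + Σ_{j≠i} y_j.
First-order condition: 295 − 5y_i − Σ_{j≠i} y_j = 0.
In a symmetric equilibrium every fishing fleet chooses the same y, so Σ_{j≠i} y_j = 3y. The condition becomes 295 − 8y = 0, giving y = 295/8 = 36.875.

36.875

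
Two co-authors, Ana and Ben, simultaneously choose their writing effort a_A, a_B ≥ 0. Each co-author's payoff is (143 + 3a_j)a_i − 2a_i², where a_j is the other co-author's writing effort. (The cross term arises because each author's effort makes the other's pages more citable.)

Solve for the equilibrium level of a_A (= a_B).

143

Ana's payoff is (143 + 3a_B)a_A − 2a_A².
∂π/∂a_A = 143 + 3a_B − 4a_A = 0, so a_A = 35.75 + 0.75a_B.
The game is symmetric, so in equilibrium a_B = a_A: the reaction function gives 0.25a_A = 35.75, hence a_A = 143.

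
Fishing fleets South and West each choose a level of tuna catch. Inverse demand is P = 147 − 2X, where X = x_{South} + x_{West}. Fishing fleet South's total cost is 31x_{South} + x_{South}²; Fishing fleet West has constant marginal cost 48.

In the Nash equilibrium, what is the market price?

84.2

Fishing fleet South's profit: π = x_{South}(147 − 2(x_{South} + x_{West})) − 31x_{South} − x_{South}².
∂π/∂x_{South} = 116 − 6x_{South} − 2x_{West} = 0, so x_{South} = 58/3 − (1/3)x_{West}.
For West: ∂π/∂x_{West} = 99 − 4x_{West} − 2x_{South} = 0 ⇒ x_{West} = 24.75 − 0.5x_{South}.
Substituting the second reaction function into the first: x_{South} = 58/3 − (1/3)(24.75 − 0.5x_{South}), which gives (5/6)x_{South} = 133/12 ⇒ x_{South} = 13.3.
Then x_{West} = 24.75 − 0.5·13.3 = 18.1.
Equilibrium price: P = 147 − 2·31.4 = 84.2.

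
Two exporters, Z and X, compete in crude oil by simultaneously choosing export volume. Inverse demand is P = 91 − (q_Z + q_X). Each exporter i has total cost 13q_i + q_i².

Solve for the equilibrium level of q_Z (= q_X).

15.6

Exporter Z's profit: π = q_Z(91 − (q_Z + q_X)) − 13q_Z − q_Z².
∂π/∂q_Z = 78 − 4q_Z − q_X = 0, so q_Z = 19.5 − 0.25q_X.
The game is symmetric, so in equilibrium q_X = q_Z: the reaction function gives 1.25q_Z = 19.5, hence q_Z = 15.6.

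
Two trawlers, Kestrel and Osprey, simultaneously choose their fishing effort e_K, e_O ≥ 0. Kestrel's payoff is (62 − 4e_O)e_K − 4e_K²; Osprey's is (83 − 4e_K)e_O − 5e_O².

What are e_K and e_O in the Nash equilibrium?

Expanding Kestrel's payoff: 62e_K − 4e_Oe_K − 4e_K².
∂π/∂e_K = 62 − 4e_O − 8e_K = 0, so e_K = 7.75 − 0.5e_O.
Likewise for Osprey: e_O = 8.3 − 0.4e_K.
Solving the two reaction functions simultaneously: (1 − (−0.5)(−0.4))e_K = 7.75 − 0.5·8.3, so 0.8e_K = 3.6 and e_K = 4.5.
Then e_O = 8.3 − 0.4·4.5 = 6.5.

4.5, 6.5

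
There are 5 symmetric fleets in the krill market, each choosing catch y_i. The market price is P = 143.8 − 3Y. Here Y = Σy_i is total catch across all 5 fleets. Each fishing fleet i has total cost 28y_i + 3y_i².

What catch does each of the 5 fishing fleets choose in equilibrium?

4.825

A representative fishing fleet's profit is π_i = y_i(143.8 − 3Y) − 28y_i − 3y_i², with Y = y_i + Σ_{j≠i} y_j.
First-order condition: 115.8 − 12y_i − 3Σ_{j≠i} y_j = 0.
Imposing symmetry (y_j = y for all j) turns Σ_{j≠i} y_j into 4y, so 115.8 = 24y and y = 4.825.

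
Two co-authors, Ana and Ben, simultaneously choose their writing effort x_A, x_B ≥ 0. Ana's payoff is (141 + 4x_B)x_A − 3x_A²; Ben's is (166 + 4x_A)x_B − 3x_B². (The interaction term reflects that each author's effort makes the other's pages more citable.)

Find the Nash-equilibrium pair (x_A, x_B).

75.5, 78

Expanding Ana's payoff: 141x_A + 4x_Bx_A − 3x_A².
∂π/∂x_A = 141 + 4x_B − 6x_A = 0, so x_A = 23.5 + (2/3)x_B.
Likewise for Ben: x_B = 83/3 + (2/3)x_A.
Solving the two reaction functions simultaneously: (1 − (2/3)(2/3))x_A = 23.5 + (2/3)·(83/3), so (5/9)x_A = 755/18 and x_A = 75.5.
Then x_B = 83/3 + (2/3)·75.5 = 78.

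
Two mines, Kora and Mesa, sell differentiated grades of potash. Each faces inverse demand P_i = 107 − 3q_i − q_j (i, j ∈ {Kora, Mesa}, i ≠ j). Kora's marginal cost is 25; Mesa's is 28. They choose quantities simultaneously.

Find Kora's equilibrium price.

60.4

Mine Kora's profit: π = q_{Kora}(107 − 3q_{Kora} − q_{Mesa}) − 25q_{Kora}.
∂π/∂q_{Kora} = 82 − 6q_{Kora} − q_{Mesa} = 0 ⇒ q_{Kora} = 41/3 − (1/6)q_{Mesa}.
Similarly q_{Mesa} = 79/6 − (1/6)q_{Kora}.
Solving the two reaction functions simultaneously: (1 − (−1/6)(−1/6))q_{Kora} = 41/3 − (1/6)·(79/6), so (35/36)q_{Kora} = 413/36 and q_{Kora} = 11.8.
Then q_{Mesa} = 79/6 − (1/6)·11.8 = 11.2.
P_{Kora} = 107 − 3·11.8 − 11.2 = 60.4.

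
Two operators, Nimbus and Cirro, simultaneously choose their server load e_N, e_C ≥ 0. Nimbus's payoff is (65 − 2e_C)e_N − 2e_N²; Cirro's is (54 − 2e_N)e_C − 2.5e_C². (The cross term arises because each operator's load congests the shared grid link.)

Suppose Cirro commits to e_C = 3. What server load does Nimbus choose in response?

Expanding Nimbus's payoff: 65e_N − 2e_Ce_N − 2e_N².
∂π/∂e_N = 65 − 2e_C − 4e_N = 0, so e_N = 16.25 − 0.5e_C.
At e_C = 3: e_N = 16.25 − 0.5·3 = 14.75.

14.75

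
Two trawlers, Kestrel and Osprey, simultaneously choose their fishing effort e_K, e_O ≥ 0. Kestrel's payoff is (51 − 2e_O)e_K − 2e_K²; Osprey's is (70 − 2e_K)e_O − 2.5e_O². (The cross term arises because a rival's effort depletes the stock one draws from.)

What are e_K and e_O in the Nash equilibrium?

Expanding Kestrel's payoff: 51e_K − 2e_Oe_K − 2e_K².
∂π/∂e_K = 51 − 2e_O − 4e_K = 0, so e_K = 12.75 − 0.5e_O.
Likewise for Osprey: e_O = 14 − 0.4e_K.
Plugging e_O into Kestrel's best response: e_K = 12.75 − 0.5(14 − 0.4e_K) ⇒ 0.8e_K = 5.75, so e_K = 7.1875.
Then e_O = 14 − 0.4·7.1875 = 11.125.

7.1875, 11.125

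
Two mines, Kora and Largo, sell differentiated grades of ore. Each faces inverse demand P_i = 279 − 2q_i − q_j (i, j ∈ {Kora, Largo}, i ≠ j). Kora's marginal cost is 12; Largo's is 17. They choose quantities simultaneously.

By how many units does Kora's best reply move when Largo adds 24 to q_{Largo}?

-6

Mine Kora's profit: π = q_{Kora}(279 − 2q_{Kora} − q_{Largo}) − 12q_{Kora}.
∂π/∂q_{Kora} = 267 − 4q_{Kora} − q_{Largo} = 0 ⇒ q_{Kora} = 66.75 − 0.25q_{Largo}.
The reaction-function slope is −0.25, so a 24-unit rise in q_{Largo} moves q_{Kora} by −0.25 × 24 = −6. Kora's best response falls — the actions are strategic substitutes.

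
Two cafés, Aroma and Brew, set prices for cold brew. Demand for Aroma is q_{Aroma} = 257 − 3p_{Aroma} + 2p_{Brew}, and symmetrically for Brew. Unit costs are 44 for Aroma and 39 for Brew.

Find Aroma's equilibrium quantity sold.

Aroma's profit: π = (p_{Aroma} − 44)(257 − 3p_{Aroma} + 2p_{Brew}).
∂π/∂p_{Aroma} = 389 − 6p_{Aroma} + 2p_{Brew} = 0 ⇒ p_{Aroma} = 389/6 + (1/3)p_{Brew}.
Similarly p_{Brew} = 187/3 + (1/3)p_{Aroma}.
Substituting the second reaction function into the first: p_{Aroma} = 389/6 + (1/3)(187/3 + (1/3)p_{Aroma}), which gives (8/9)p_{Aroma} = 1541/18 ⇒ p_{Aroma} = 96.3125.
Then p_{Brew} = 187/3 + (1/3)·96.3125 = 94.4375.
q_{Aroma} = 257 − 3·96.3125 + 2·94.4375 = 156.9375.

156.9375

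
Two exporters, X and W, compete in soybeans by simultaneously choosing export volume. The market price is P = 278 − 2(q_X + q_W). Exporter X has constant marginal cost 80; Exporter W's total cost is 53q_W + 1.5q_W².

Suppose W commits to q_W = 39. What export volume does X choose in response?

Exporter X's profit: π = q_X(278 − 2(q_X + q_W)) − 80q_X.
∂π/∂q_X = 198 − 4q_X − 2q_W = 0, so q_X = 49.5 − 0.5q_W.
At q_W = 39: q_X = 49.5 − 0.5·39 = 30.

30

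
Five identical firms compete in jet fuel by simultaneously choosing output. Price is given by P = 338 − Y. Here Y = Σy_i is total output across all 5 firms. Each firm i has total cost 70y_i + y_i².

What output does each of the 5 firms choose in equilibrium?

33.5

A representative firm's profit is π_i = y_i(338 − Y) − 70y_i − y_i², with Y = y_i + Σ_{j≠i} y_j.
First-order condition: 268 − 4y_i − Σ_{j≠i} y_j = 0.
In a symmetric equilibrium every firm chooses the same y, so Σ_{j≠i} y_j = 4y. The condition becomes 268 − 8y = 0, giving y = 268/8 = 33.5.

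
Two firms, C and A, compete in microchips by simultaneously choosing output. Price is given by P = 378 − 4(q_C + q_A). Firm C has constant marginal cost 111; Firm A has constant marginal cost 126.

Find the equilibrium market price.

Firm C's profit: π = q_C(378 − 4(q_C + q_A)) − 111q_C.
∂π/∂q_C = 267 − 8q_C − 4q_A = 0, so q_C = 33.375 − 0.5q_A.
By the same steps for A: q_A = 31.5 − 0.5q_C.
Solving the two reaction functions simultaneously: (1 − (−0.5)(−0.5))q_C = 33.375 − 0.5·31.5, so 0.75q_C = 17.625 and q_C = 23.5.
Then q_A = 31.5 − 0.5·23.5 = 19.75.
Equilibrium price: P = 378 − 4·43.25 = 205.

205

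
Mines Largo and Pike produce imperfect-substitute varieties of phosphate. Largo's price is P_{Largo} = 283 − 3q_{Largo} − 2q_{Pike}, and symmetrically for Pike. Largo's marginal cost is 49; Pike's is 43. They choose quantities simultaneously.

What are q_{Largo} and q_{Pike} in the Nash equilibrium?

Mine Largo's profit: π = q_{Largo}(283 − 3q_{Largo} − 2q_{Pike}) − 49q_{Largo}.
∂π/∂q_{Largo} = 234 − 6q_{Largo} − 2q_{Pike} = 0 ⇒ q_{Largo} = 39 − (1/3)q_{Pike}.
Similarly q_{Pike} = 40 − (1/3)q_{Largo}.
Substituting the second reaction function into the first: q_{Largo} = 39 − (1/3)(40 − (1/3)q_{Largo}), which gives (8/9)q_{Largo} = 77/3 ⇒ q_{Largo} = 28.875.
Then q_{Pike} = 40 − (1/3)·28.875 = 30.375.

28.875, 30.375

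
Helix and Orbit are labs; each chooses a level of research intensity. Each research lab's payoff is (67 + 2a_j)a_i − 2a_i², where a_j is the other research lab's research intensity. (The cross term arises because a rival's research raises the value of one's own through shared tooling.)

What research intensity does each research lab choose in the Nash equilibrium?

33.5

Helix's payoff is (67 + 2a_O)a_H − 2a_H².
∂π/∂a_H = 67 + 2a_O − 4a_H = 0, so a_H = 16.75 + 0.5a_O.
By symmetry a_O = a_H; substituting into the reaction function, 0.5a_H = 16.75 and a_H = 33.5.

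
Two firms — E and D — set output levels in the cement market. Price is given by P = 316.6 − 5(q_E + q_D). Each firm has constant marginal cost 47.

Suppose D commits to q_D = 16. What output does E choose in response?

Firm E's profit: π = q_E(316.6 − 5(q_E + q_D)) − 47q_E.
∂π/∂q_E = 269.6 − 10q_E − 5q_D = 0, so q_E = 26.96 − 0.5q_D.
At q_D = 16: q_E = 26.96 − 0.5·16 = 18.96.

18.96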